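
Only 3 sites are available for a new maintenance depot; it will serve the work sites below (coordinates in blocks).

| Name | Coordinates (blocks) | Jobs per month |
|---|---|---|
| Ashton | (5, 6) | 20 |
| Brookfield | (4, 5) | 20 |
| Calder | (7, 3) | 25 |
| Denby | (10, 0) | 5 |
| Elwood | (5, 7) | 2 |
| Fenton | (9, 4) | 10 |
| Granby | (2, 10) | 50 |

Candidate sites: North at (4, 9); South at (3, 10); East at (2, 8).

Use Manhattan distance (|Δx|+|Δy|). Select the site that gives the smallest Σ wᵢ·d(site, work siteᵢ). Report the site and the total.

North, total 716 blocks

Total weighted distance at each candidate:
  North (4, 9): total = 716
  South (3, 10): total = 780
  East (2, 8): total = 748
Minimum is at North with total 716 blocks.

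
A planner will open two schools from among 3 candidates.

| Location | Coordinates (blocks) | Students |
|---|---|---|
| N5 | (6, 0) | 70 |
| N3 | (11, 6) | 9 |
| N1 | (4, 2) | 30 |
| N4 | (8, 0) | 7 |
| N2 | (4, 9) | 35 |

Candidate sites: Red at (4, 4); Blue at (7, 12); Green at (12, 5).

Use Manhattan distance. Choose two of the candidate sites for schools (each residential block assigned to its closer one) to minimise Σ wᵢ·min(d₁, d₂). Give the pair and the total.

{Red, Green}, total 729

Evaluate every pair (each demand assigned to the nearer of the two):
  {Red, Green}: total = 729
  {Red, Blue}: total = 792
  {Blue, Green}: total = 1391
Best pair: {Red, Green} with total 729.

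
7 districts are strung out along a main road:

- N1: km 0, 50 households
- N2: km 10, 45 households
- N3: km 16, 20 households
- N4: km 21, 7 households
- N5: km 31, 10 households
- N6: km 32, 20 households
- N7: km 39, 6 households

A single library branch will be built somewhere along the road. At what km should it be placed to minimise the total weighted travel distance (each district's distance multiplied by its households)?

For a sum of weighted absolute distances on a line, the optimum is the weighted median (not the mean). Total weight W = 158; half-weight = 79.
Sort by position and accumulate weight:
  km 0 (N1, w=50) → cum 50
  km 10 (N2, w=45) → cum 95  ≥ 79 → median here
  km 16 (N3, w=20) → cum 115
  km 21 (N4, w=7) → cum 122
  km 31 (N5, w=10) → cum 132
  km 32 (N6, w=20) → cum 152
  km 39 (N7, w=6) → cum 158
Optimal location: km 10.

x = 10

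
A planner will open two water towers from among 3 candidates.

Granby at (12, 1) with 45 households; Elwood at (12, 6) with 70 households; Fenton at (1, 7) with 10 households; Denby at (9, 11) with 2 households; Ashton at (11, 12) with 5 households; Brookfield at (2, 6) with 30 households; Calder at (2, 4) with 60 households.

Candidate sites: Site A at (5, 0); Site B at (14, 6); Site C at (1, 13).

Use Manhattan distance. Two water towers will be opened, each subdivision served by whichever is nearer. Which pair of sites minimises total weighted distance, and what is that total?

{Site A, Site B}, total 1320

Evaluate every pair (each demand assigned to the nearer of the two):
  {Site A, Site B}: total = 1320
  {Site B, Site C}: total = 1420
  {Site A, Site C}: total = 2065
Best pair: {Site A, Site B} with total 1320.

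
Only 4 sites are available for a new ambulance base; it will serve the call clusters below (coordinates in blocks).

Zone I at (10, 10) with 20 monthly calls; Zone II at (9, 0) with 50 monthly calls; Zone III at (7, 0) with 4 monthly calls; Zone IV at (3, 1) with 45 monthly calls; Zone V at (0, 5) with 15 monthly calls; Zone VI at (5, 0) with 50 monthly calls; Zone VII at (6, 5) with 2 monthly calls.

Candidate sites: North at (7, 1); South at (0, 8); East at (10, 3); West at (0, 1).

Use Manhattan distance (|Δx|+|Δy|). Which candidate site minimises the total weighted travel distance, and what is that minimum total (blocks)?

Total weighted distance at each candidate:
  North (7, 1): total = 899
  South (0, 8): total = 2313
  East (10, 3): total = 1361
  West (0, 1): total = 1427
Minimum is at North with total 899 blocks.

North, total 899 blocks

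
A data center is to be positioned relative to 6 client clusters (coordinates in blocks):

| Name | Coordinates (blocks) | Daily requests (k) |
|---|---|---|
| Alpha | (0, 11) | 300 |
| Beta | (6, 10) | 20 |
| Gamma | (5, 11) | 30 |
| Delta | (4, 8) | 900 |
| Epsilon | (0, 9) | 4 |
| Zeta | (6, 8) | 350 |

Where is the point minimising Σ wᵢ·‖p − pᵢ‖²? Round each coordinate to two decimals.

(3.72, 8.64)

The minimiser of Σwᵢ‖p−pᵢ‖² is the weighted centroid p* = (Σwᵢpᵢ)/(Σwᵢ).
Σwᵢ = 1604.
Σwᵢxᵢ = 300·0 + 20·6 + 30·5 + 900·4 + 4·0 + 350·6 = 5970.
Σwᵢyᵢ = 300·11 + 20·10 + 30·11 + 900·8 + 4·9 + 350·8 = 13866.
x* = 5970/1604 = 3.72, y* = 13866/1604 = 8.64.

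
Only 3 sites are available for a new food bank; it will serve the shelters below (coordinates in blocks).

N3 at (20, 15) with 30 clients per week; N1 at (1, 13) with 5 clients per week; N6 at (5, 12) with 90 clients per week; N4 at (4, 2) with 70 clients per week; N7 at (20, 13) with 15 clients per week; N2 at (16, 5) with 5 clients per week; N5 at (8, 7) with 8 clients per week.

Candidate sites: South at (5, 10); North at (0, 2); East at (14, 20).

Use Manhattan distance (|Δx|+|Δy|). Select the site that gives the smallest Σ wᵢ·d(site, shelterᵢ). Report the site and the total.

South, total 1843 blocks

Total weighted distance at each candidate:
  South (5, 10): total = 1843
  North (0, 2): total = 3344
  East (14, 20): total = 4352
Minimum is at South with total 1843 blocks.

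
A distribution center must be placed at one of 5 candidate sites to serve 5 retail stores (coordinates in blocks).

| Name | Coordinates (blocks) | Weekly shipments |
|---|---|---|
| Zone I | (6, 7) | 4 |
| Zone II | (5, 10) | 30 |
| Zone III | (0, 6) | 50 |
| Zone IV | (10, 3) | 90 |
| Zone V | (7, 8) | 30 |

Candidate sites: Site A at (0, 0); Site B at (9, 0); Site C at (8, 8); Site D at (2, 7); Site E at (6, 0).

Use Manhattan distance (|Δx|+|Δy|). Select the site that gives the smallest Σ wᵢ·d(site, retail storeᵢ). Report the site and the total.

Total weighted distance at each candidate:
  Site A (0, 0): total = 2422
  Site B (9, 0): total = 1870
  Site C (8, 8): total = 1322
  Site D (2, 7): total = 1606
  Site E (6, 0): total = 1858
Minimum is at Site C with total 1322 blocks.

Site C, total 1322 blocks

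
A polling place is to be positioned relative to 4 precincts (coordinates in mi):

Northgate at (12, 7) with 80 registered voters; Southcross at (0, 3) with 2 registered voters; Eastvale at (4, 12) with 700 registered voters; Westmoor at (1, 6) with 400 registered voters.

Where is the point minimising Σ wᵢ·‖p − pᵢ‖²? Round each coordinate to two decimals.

The minimiser of Σwᵢ‖p−pᵢ‖² is the weighted centroid p* = (Σwᵢpᵢ)/(Σwᵢ).
Σwᵢ = 1182.
Σwᵢxᵢ = 80·12 + 2·0 + 700·4 + 400·1 = 4160.
Σwᵢyᵢ = 80·7 + 2·3 + 700·12 + 400·6 = 11366.
x* = 4160/1182 = 3.52, y* = 11366/1182 = 9.62.

(3.52, 9.62)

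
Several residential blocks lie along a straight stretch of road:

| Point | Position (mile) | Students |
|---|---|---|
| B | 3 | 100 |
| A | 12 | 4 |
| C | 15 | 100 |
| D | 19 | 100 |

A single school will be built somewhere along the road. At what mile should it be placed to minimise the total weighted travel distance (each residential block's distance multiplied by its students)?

For a sum of weighted absolute distances on a line, the optimum is the weighted median (not the mean). Total weight W = 304; half-weight = 152.
Sort by position and accumulate weight:
  mile 3 (B, w=100) → cum 100
  mile 12 (A, w=4) → cum 104
  mile 15 (C, w=100) → cum 204  ≥ 152 → median here
  mile 19 (D, w=100) → cum 304
Optimal location: mile 15.

x = 15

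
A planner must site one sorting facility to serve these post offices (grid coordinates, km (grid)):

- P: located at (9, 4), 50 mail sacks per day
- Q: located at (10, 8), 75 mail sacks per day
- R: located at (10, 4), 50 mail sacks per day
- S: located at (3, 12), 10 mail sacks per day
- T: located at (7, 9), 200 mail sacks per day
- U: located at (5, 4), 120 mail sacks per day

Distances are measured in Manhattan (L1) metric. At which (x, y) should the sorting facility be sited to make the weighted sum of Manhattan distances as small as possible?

Manhattan distance separates: Σwᵢ(|x−xᵢ|+|y−yᵢ|) = Σwᵢ|x−xᵢ| + Σwᵢ|y−yᵢ|, so x and y are optimised independently as 1-D weighted medians.
Total weight W = 505; half = 252.5.
x-coordinate, sorted with cumulative weight:
  x=3 (S, w=10) cum 10
  x=5 (U, w=120) cum 130
  x=7 (T, w=200) cum 330  ← median
  x=9 (P, w=50) cum 380
  x=10 (Q, w=75) cum 455
  x=10 (R, w=50) cum 505
⇒ x* = 7
y-coordinate, sorted with cumulative weight:
  y=4 (P, w=50) cum 50
  y=4 (R, w=50) cum 100
  y=4 (U, w=120) cum 220
  y=8 (Q, w=75) cum 295  ← median
  y=9 (T, w=200) cum 495
  y=12 (S, w=10) cum 505
⇒ y* = 8

(7, 8)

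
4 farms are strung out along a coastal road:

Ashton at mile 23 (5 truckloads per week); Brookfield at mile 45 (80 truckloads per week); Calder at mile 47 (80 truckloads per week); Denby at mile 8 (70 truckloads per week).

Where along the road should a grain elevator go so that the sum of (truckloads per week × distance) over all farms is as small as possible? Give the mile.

x = 45

For a sum of weighted absolute distances on a line, the optimum is the weighted median (not the mean). Total weight W = 235; half-weight = 117.5.
Sort by position and accumulate weight:
  mile 8 (Denby, w=70) → cum 70
  mile 23 (Ashton, w=5) → cum 75
  mile 45 (Brookfield, w=80) → cum 155  ≥ 117.5 → median here
  mile 47 (Calder, w=80) → cum 235
Optimal location: mile 45.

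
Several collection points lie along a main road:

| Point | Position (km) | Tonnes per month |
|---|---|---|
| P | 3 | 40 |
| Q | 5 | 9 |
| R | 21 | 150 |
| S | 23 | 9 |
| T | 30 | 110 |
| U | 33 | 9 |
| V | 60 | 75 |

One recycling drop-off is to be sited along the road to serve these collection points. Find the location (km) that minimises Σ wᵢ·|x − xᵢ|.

x = 23

For a sum of weighted absolute distances on a line, the optimum is the weighted median (not the mean). Total weight W = 402; half-weight = 201.
Sort by position and accumulate weight:
  km 3 (P, w=40) → cum 40
  km 5 (Q, w=9) → cum 49
  km 21 (R, w=150) → cum 199
  km 23 (S, w=9) → cum 208  ≥ 201 → median here
  km 30 (T, w=110) → cum 318
  km 33 (U, w=9) → cum 327
  km 60 (V, w=75) → cum 402
Optimal location: km 23.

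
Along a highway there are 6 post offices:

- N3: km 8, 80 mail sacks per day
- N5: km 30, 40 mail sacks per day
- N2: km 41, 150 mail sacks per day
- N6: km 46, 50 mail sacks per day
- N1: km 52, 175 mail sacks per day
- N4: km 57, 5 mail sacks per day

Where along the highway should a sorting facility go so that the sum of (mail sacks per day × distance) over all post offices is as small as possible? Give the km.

For a sum of weighted absolute distances on a line, the optimum is the weighted median (not the mean). Total weight W = 500; half-weight = 250.
Sort by position and accumulate weight:
  km 8 (N3, w=80) → cum 80
  km 30 (N5, w=40) → cum 120
  km 41 (N2, w=150) → cum 270  ≥ 250 → median here
  km 46 (N6, w=50) → cum 320
  km 52 (N1, w=175) → cum 495
  km 57 (N4, w=5) → cum 500
Optimal location: km 41.

x = 41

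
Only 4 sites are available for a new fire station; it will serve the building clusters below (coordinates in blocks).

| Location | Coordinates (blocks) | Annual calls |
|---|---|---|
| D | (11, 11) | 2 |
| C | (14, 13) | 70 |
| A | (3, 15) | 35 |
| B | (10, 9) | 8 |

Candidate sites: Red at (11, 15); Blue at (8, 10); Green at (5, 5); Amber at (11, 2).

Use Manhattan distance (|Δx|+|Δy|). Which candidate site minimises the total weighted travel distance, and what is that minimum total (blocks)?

Red, total 694 blocks

Total weighted distance at each candidate:
  Red (11, 15): total = 694
  Blue (8, 10): total = 1012
  Green (5, 5): total = 1706
  Amber (11, 2): total = 1797
Minimum is at Red with total 694 blocks.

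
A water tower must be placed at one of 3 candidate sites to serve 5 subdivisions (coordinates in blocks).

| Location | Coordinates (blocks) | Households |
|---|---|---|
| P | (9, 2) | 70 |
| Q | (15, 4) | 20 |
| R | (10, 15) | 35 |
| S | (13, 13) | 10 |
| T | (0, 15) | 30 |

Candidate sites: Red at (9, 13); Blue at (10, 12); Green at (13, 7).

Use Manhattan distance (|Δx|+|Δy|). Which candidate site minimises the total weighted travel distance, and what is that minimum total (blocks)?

Red, total 1545 blocks

Total weighted distance at each candidate:
  Red (9, 13): total = 1545
  Blue (10, 12): total = 1565
  Green (13, 7): total = 1805
Minimum is at Red with total 1545 blocks.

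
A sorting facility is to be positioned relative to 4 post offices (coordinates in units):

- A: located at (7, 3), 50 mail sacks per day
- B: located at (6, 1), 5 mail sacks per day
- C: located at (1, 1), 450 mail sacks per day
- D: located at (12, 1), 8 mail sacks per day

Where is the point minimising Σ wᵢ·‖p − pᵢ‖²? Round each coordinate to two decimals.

The minimiser of Σwᵢ‖p−pᵢ‖² is the weighted centroid p* = (Σwᵢpᵢ)/(Σwᵢ).
Σwᵢ = 513.
Σwᵢxᵢ = 50·7 + 5·6 + 450·1 + 8·12 = 926.
Σwᵢyᵢ = 50·3 + 5·1 + 450·1 + 8·1 = 613.
x* = 926/513 = 1.81, y* = 613/513 = 1.19.

(1.81, 1.19)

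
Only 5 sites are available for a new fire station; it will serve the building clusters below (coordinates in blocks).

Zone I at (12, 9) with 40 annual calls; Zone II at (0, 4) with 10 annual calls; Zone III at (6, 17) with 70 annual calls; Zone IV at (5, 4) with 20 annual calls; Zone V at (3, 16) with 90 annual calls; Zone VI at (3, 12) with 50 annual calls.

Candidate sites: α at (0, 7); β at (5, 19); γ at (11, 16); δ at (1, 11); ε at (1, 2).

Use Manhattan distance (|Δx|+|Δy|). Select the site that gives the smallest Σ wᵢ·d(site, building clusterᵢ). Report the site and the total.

Total weighted distance at each candidate:
  α (0, 7): total = 3350
  β (5, 19): total = 2290
  γ (11, 16): total = 2650
  δ (1, 11): total = 2370
  ε (1, 2): total = 4310
Minimum is at β with total 2290 blocks.

β, total 2290 blocks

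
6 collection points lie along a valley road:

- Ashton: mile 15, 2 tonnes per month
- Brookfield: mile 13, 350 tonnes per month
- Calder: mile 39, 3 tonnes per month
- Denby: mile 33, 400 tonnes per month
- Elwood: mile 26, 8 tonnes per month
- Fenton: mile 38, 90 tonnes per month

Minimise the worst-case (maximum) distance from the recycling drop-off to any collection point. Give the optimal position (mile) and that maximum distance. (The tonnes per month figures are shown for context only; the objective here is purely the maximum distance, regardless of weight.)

The 1-center on a line is the midpoint of the two extreme points: leftmost at 13, rightmost at 39.
Optimal location = (13 + 39)/2 = 26; maximum distance = (39 − 13)/2 = 13.

location 26, max distance 13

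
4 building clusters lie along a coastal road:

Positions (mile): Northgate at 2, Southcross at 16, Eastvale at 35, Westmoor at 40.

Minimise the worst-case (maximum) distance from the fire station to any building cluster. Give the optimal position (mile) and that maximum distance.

The 1-center on a line is the midpoint of the two extreme points: leftmost at 2, rightmost at 40.
Optimal location = (2 + 40)/2 = 21; maximum distance = (40 − 2)/2 = 19.

location 21, max distance 19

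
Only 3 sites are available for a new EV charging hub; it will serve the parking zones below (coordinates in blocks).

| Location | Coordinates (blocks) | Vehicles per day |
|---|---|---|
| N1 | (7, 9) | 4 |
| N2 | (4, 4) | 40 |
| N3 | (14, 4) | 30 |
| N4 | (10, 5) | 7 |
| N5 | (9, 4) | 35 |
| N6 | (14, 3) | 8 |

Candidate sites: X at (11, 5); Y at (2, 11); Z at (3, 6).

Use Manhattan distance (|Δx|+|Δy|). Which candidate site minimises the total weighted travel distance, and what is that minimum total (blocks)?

X, total 624 blocks

Total weighted distance at each candidate:
  X (11, 5): total = 624
  Y (2, 11): total = 1706
  Z (3, 6): total = 986
Minimum is at X with total 624 blocks.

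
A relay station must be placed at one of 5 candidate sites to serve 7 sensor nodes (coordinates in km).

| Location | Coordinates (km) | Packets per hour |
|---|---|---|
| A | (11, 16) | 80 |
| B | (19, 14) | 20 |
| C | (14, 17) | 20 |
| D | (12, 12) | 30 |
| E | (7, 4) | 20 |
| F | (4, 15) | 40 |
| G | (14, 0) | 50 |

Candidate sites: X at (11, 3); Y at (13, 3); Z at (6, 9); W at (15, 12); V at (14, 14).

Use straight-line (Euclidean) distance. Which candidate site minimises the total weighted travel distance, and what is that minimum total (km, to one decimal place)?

V, total 1879.4 km

Total weighted distance at each candidate:
  X (11, 3): total = 2720.3
  Y (13, 3): total = 2735.0
  Z (6, 9): total = 2351.3
  W (15, 12): total = 2018.4
  V (14, 14): total = 1879.4
Minimum is at V with total 1879.4 km.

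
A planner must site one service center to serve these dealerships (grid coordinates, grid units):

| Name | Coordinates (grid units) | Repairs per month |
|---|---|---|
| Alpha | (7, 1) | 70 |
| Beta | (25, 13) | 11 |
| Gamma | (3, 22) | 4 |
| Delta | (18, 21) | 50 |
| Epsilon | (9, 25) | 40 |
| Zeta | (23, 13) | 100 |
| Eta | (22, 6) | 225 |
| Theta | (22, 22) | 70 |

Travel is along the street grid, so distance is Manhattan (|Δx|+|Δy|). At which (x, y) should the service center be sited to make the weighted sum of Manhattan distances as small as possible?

(22, 6)

Manhattan distance separates: Σwᵢ(|x−xᵢ|+|y−yᵢ|) = Σwᵢ|x−xᵢ| + Σwᵢ|y−yᵢ|, so x and y are optimised independently as 1-D weighted medians.
Total weight W = 570; half = 285.
x-coordinate, sorted with cumulative weight:
  x=3 (Gamma, w=4) cum 4
  x=7 (Alpha, w=70) cum 74
  x=9 (Epsilon, w=40) cum 114
  x=18 (Delta, w=50) cum 164
  x=22 (Eta, w=225) cum 389  ← median
  x=22 (Theta, w=70) cum 459
  x=23 (Zeta, w=100) cum 559
  x=25 (Beta, w=11) cum 570
⇒ x* = 22
y-coordinate, sorted with cumulative weight:
  y=1 (Alpha, w=70) cum 70
  y=6 (Eta, w=225) cum 295  ← median
  y=13 (Beta, w=11) cum 306
  y=13 (Zeta, w=100) cum 406
  y=21 (Delta, w=50) cum 456
  y=22 (Gamma, w=4) cum 460
  y=22 (Theta, w=70) cum 530
  y=25 (Epsilon, w=40) cum 570
⇒ y* = 6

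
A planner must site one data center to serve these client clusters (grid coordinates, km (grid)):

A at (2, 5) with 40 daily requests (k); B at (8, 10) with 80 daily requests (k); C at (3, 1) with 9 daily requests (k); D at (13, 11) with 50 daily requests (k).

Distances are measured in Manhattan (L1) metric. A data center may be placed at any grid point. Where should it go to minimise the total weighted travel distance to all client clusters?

Manhattan distance separates: Σwᵢ(|x−xᵢ|+|y−yᵢ|) = Σwᵢ|x−xᵢ| + Σwᵢ|y−yᵢ|, so x and y are optimised independently as 1-D weighted medians.
Total weight W = 179; half = 89.5.
x-coordinate, sorted with cumulative weight:
  x=2 (A, w=40) cum 40
  x=3 (C, w=9) cum 49
  x=8 (B, w=80) cum 129  ← median
  x=13 (D, w=50) cum 179
⇒ x* = 8
y-coordinate, sorted with cumulative weight:
  y=1 (C, w=9) cum 9
  y=5 (A, w=40) cum 49
  y=10 (B, w=80) cum 129  ← median
  y=11 (D, w=50) cum 179
⇒ y* = 10

(8, 10)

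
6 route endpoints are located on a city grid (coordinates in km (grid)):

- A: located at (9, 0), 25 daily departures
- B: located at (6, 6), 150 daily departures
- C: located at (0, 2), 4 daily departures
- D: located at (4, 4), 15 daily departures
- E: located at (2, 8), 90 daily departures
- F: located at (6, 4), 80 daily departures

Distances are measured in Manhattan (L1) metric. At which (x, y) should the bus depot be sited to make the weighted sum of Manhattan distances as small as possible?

Manhattan distance separates: Σwᵢ(|x−xᵢ|+|y−yᵢ|) = Σwᵢ|x−xᵢ| + Σwᵢ|y−yᵢ|, so x and y are optimised independently as 1-D weighted medians.
Total weight W = 364; half = 182.
x-coordinate, sorted with cumulative weight:
  x=0 (C, w=4) cum 4
  x=2 (E, w=90) cum 94
  x=4 (D, w=15) cum 109
  x=6 (B, w=150) cum 259  ← median
  x=6 (F, w=80) cum 339
  x=9 (A, w=25) cum 364
⇒ x* = 6
y-coordinate, sorted with cumulative weight:
  y=0 (A, w=25) cum 25
  y=2 (C, w=4) cum 29
  y=4 (D, w=15) cum 44
  y=4 (F, w=80) cum 124
  y=6 (B, w=150) cum 274  ← median
  y=8 (E, w=90) cum 364
⇒ y* = 6

(6, 6)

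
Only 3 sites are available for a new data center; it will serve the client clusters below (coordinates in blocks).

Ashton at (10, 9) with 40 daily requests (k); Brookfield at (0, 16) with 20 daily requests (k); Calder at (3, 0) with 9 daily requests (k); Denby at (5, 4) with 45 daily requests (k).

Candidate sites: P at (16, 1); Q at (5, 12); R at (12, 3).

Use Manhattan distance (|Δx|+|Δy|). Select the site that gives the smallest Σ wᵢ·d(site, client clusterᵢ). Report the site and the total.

Total weighted distance at each candidate:
  P (16, 1): total = 1936
  Q (5, 12): total = 986
  R (12, 3): total = 1288
Minimum is at Q with total 986 blocks.

Q, total 986 blocks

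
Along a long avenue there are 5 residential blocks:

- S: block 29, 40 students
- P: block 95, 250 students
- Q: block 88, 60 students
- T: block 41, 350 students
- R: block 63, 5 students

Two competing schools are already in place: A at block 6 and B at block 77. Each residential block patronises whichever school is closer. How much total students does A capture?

The indifferent point is the midpoint (6+77)/2 = 41.5; residential blocks left of it (closer to A at 6) go to A, those right go to B.
  S at 29 (w=40) → A
  T at 41 (w=350) → A
  R at 63 (w=5) → B
  Q at 88 (w=60) → B
  P at 95 (w=250) → B
A captures 390; B captures 315.

390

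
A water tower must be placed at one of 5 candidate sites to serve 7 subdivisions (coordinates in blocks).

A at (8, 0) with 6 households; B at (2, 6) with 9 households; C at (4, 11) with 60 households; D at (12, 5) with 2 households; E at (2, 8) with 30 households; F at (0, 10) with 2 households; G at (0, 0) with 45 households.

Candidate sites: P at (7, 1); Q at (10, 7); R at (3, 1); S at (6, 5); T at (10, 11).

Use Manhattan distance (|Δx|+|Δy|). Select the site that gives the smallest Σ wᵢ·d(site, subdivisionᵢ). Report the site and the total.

Total weighted distance at each candidate:
  P (7, 1): total = 1652
  Q (10, 7): total = 1804
  R (3, 1): total = 1220
  S (6, 5): total = 1306
  T (10, 11): total = 1868
Minimum is at R with total 1220 blocks.

R, total 1220 blocks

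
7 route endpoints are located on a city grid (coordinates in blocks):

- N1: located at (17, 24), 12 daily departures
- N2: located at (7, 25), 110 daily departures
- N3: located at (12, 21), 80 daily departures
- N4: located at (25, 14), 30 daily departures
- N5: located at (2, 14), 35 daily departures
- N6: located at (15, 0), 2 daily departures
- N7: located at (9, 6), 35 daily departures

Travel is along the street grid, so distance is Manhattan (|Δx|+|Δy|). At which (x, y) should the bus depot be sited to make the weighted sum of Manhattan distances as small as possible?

Manhattan distance separates: Σwᵢ(|x−xᵢ|+|y−yᵢ|) = Σwᵢ|x−xᵢ| + Σwᵢ|y−yᵢ|, so x and y are optimised independently as 1-D weighted medians.
Total weight W = 304; half = 152.
x-coordinate, sorted with cumulative weight:
  x=2 (N5, w=35) cum 35
  x=7 (N2, w=110) cum 145
  x=9 (N7, w=35) cum 180  ← median
  x=12 (N3, w=80) cum 260
  x=15 (N6, w=2) cum 262
  x=17 (N1, w=12) cum 274
  x=25 (N4, w=30) cum 304
⇒ x* = 9
y-coordinate, sorted with cumulative weight:
  y=0 (N6, w=2) cum 2
  y=6 (N7, w=35) cum 37
  y=14 (N4, w=30) cum 67
  y=14 (N5, w=35) cum 102
  y=21 (N3, w=80) cum 182  ← median
  y=24 (N1, w=12) cum 194
  y=25 (N2, w=110) cum 304
⇒ y* = 21

(9, 21)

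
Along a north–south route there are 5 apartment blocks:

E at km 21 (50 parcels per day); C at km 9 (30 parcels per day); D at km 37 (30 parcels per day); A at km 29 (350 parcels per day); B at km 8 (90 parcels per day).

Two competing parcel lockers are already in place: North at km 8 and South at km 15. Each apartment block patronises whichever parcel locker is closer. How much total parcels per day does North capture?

120

The indifferent point is the midpoint (8+15)/2 = 11.5; apartment blocks left of it (closer to North at 8) go to North, those right go to South.
  B at 8 (w=90) → North
  C at 9 (w=30) → North
  E at 21 (w=50) → South
  A at 29 (w=350) → South
  D at 37 (w=30) → South
North captures 120; South captures 430.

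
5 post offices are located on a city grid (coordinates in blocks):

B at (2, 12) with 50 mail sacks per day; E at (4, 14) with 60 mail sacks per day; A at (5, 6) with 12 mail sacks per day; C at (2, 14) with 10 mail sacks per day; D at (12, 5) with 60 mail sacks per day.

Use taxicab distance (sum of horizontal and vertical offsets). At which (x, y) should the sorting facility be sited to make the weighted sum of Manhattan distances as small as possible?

Manhattan distance separates: Σwᵢ(|x−xᵢ|+|y−yᵢ|) = Σwᵢ|x−xᵢ| + Σwᵢ|y−yᵢ|, so x and y are optimised independently as 1-D weighted medians.
Total weight W = 192; half = 96.
x-coordinate, sorted with cumulative weight:
  x=2 (B, w=50) cum 50
  x=2 (C, w=10) cum 60
  x=4 (E, w=60) cum 120  ← median
  x=5 (A, w=12) cum 132
  x=12 (D, w=60) cum 192
⇒ x* = 4
y-coordinate, sorted with cumulative weight:
  y=5 (D, w=60) cum 60
  y=6 (A, w=12) cum 72
  y=12 (B, w=50) cum 122  ← median
  y=14 (E, w=60) cum 182
  y=14 (C, w=10) cum 192
⇒ y* = 12

(4, 12)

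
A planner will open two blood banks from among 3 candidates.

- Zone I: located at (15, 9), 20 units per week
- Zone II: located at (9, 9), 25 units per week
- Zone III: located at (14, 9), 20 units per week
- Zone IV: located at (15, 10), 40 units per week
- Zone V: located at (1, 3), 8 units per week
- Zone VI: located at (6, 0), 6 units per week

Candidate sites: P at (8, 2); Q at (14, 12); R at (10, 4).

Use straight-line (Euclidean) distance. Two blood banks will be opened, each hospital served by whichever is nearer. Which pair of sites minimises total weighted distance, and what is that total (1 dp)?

{P, Q}, total 432.0

Evaluate every pair (each demand assigned to the nearer of the two):
  {P, Q}: total = 432.0
  {Q, R}: total = 446.5
  {P, R}: total = 782.9
Best pair: {P, Q} with total 432.0.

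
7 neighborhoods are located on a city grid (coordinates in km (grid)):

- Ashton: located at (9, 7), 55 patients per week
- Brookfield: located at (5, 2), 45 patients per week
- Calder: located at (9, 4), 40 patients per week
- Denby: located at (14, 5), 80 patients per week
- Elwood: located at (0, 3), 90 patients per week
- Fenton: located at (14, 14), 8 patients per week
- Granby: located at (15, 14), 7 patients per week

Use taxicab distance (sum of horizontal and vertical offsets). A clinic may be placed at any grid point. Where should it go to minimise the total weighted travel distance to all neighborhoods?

Manhattan distance separates: Σwᵢ(|x−xᵢ|+|y−yᵢ|) = Σwᵢ|x−xᵢ| + Σwᵢ|y−yᵢ|, so x and y are optimised independently as 1-D weighted medians.
Total weight W = 325; half = 162.5.
x-coordinate, sorted with cumulative weight:
  x=0 (Elwood, w=90) cum 90
  x=5 (Brookfield, w=45) cum 135
  x=9 (Ashton, w=55) cum 190  ← median
  x=9 (Calder, w=40) cum 230
  x=14 (Denby, w=80) cum 310
  x=14 (Fenton, w=8) cum 318
  x=15 (Granby, w=7) cum 325
⇒ x* = 9
y-coordinate, sorted with cumulative weight:
  y=2 (Brookfield, w=45) cum 45
  y=3 (Elwood, w=90) cum 135
  y=4 (Calder, w=40) cum 175  ← median
  y=5 (Denby, w=80) cum 255
  y=7 (Ashton, w=55) cum 310
  y=14 (Fenton, w=8) cum 318
  y=14 (Granby, w=7) cum 325
⇒ y* = 4

(9, 4)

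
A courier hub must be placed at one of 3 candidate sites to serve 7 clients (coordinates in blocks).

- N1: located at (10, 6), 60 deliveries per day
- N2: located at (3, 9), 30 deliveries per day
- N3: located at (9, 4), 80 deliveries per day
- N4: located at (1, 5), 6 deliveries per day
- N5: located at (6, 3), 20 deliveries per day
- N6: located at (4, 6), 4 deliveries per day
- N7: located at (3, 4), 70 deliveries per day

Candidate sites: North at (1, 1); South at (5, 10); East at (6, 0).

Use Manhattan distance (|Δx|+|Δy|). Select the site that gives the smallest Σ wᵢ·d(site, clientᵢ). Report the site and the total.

East, total 2162 blocks

Total weighted distance at each candidate:
  North (1, 1): total = 2566
  South (5, 10): total = 2224
  East (6, 0): total = 2162
Minimum is at East with total 2162 blocks.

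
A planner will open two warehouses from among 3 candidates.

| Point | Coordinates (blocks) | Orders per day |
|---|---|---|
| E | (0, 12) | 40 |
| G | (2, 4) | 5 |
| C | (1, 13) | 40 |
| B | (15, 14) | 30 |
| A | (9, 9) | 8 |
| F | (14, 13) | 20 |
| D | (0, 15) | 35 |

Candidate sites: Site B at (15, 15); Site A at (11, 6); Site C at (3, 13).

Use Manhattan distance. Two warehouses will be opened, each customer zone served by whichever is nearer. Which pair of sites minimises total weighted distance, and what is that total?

Evaluate every pair (each demand assigned to the nearer of the two):
  {Site B, Site C}: total = 635
  {Site A, Site C}: total = 1065
  {Site B, Site A}: total = 2030
Best pair: {Site B, Site C} with total 635.

{Site B, Site C}, total 635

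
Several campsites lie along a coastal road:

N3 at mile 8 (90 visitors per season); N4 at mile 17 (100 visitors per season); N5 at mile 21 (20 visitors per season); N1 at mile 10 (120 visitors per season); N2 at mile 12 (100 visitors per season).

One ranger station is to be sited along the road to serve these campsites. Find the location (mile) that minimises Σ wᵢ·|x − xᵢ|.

x = 12

For a sum of weighted absolute distances on a line, the optimum is the weighted median (not the mean). Total weight W = 430; half-weight = 215.
Sort by position and accumulate weight:
  mile 8 (N3, w=90) → cum 90
  mile 10 (N1, w=120) → cum 210
  mile 12 (N2, w=100) → cum 310  ≥ 215 → median here
  mile 17 (N4, w=100) → cum 410
  mile 21 (N5, w=20) → cum 430
Optimal location: mile 12.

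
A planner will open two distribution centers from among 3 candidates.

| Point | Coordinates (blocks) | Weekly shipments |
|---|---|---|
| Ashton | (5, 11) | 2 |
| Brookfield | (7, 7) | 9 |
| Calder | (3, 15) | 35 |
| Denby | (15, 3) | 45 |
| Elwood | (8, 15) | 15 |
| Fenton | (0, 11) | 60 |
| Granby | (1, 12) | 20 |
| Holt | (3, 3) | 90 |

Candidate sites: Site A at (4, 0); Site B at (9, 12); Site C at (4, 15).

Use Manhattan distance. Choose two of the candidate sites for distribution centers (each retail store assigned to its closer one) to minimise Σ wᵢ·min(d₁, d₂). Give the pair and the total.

{Site A, Site C}, total 1785

Evaluate every pair (each demand assigned to the nearer of the two):
  {Site A, Site C}: total = 1785
  {Site A, Site B}: total = 2198
  {Site B, Site C}: total = 2613
Best pair: {Site A, Site C} with total 1785.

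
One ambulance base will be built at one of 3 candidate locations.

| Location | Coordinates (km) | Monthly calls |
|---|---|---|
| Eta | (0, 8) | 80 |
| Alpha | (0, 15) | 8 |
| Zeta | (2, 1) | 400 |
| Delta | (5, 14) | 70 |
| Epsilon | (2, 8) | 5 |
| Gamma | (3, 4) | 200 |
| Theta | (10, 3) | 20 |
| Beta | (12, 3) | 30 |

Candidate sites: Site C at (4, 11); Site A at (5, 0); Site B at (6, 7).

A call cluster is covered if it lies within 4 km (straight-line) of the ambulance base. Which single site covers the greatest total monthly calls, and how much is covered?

Site A, covering 400

Coverage radius r = 4 km; a point is covered iff (Δx)²+(Δy)² ≤ 4² = 16.
  Site C (4, 11): covers {Delta, Epsilon} → 75
  Site A (5, 0): covers {Zeta} → 400
  Site B (6, 7): covers {none} → 0
Maximum coverage at Site A: 400 monthly calls.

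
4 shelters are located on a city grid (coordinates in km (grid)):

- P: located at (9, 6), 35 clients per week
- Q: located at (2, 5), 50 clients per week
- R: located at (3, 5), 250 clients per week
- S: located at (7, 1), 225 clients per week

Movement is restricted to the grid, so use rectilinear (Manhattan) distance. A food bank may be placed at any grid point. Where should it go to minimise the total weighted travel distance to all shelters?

(3, 5)

Manhattan distance separates: Σwᵢ(|x−xᵢ|+|y−yᵢ|) = Σwᵢ|x−xᵢ| + Σwᵢ|y−yᵢ|, so x and y are optimised independently as 1-D weighted medians.
Total weight W = 560; half = 280.
x-coordinate, sorted with cumulative weight:
  x=2 (Q, w=50) cum 50
  x=3 (R, w=250) cum 300  ← median
  x=7 (S, w=225) cum 525
  x=9 (P, w=35) cum 560
⇒ x* = 3
y-coordinate, sorted with cumulative weight:
  y=1 (S, w=225) cum 225
  y=5 (Q, w=50) cum 275
  y=5 (R, w=250) cum 525  ← median
  y=6 (P, w=35) cum 560
⇒ y* = 5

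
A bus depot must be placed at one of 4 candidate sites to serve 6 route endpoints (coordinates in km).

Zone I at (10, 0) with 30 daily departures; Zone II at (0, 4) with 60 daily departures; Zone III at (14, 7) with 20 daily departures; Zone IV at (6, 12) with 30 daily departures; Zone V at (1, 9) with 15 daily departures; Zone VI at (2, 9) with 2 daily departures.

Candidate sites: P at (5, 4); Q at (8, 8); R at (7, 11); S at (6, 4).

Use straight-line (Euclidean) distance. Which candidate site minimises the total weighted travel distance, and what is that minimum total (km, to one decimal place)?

P, total 1031.4 km

Total weighted distance at each candidate:
  P (5, 4): total = 1031.4
  Q (8, 8): total = 1158.1
  R (7, 11): total = 1245.3
  S (6, 4): total = 1059.5
Minimum is at P with total 1031.4 km.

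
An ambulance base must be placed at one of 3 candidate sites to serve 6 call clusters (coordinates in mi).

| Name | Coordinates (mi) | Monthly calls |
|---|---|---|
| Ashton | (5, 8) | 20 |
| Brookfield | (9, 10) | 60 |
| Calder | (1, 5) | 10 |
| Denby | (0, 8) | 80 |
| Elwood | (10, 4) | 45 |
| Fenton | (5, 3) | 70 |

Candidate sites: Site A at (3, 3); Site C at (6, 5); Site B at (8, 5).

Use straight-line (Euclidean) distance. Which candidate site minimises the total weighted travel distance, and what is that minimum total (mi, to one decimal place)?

Total weighted distance at each candidate:
  Site A (3, 3): total = 1613.8
  Site C (6, 5): total = 1341.8
  Site B (8, 5): total = 1497.3
Minimum is at Site C with total 1341.8 mi.

Site C, total 1341.8 mi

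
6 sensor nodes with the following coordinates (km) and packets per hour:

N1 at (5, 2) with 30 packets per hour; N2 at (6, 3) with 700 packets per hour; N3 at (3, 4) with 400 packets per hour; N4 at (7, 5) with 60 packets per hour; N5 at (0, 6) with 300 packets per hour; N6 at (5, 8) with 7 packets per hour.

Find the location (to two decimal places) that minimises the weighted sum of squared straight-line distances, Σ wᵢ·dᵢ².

(4.01, 3.95)

The minimiser of Σwᵢ‖p−pᵢ‖² is the weighted centroid p* = (Σwᵢpᵢ)/(Σwᵢ).
Σwᵢ = 1497.
Σwᵢxᵢ = 30·5 + 700·6 + 400·3 + 60·7 + 300·0 + 7·5 = 6005.
Σwᵢyᵢ = 30·2 + 700·3 + 400·4 + 60·5 + 300·6 + 7·8 = 5916.
x* = 6005/1497 = 4.01, y* = 5916/1497 = 3.95.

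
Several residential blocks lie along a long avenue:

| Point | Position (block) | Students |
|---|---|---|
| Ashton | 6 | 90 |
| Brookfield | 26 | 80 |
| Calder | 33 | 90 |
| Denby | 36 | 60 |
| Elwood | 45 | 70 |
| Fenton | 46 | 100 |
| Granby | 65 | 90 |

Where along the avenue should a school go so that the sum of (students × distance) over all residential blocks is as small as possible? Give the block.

For a sum of weighted absolute distances on a line, the optimum is the weighted median (not the mean). Total weight W = 580; half-weight = 290.
Sort by position and accumulate weight:
  block 6 (Ashton, w=90) → cum 90
  block 26 (Brookfield, w=80) → cum 170
  block 33 (Calder, w=90) → cum 260
  block 36 (Denby, w=60) → cum 320  ≥ 290 → median here
  block 45 (Elwood, w=70) → cum 390
  block 46 (Fenton, w=100) → cum 490
  block 65 (Granby, w=90) → cum 580
Optimal location: block 36.

x = 36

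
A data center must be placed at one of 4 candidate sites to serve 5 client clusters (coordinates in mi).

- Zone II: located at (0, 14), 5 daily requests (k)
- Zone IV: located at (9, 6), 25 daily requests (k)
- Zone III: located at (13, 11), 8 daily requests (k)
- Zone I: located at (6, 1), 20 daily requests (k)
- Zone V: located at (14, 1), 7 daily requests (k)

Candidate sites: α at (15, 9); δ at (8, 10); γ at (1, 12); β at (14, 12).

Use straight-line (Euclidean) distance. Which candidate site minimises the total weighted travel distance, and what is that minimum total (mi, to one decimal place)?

Total weighted distance at each candidate:
  α (15, 9): total = 566.7
  δ (8, 10): total = 448.7
  γ (1, 12): total = 718.4
  β (14, 12): total = 626.3
Minimum is at δ with total 448.7 mi.

δ, total 448.7 mi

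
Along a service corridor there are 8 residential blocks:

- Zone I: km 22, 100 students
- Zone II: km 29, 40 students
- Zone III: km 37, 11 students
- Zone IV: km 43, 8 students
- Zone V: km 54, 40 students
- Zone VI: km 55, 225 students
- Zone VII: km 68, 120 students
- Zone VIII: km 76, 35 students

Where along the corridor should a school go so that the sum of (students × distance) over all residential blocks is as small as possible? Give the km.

For a sum of weighted absolute distances on a line, the optimum is the weighted median (not the mean). Total weight W = 579; half-weight = 289.5.
Sort by position and accumulate weight:
  km 22 (Zone I, w=100) → cum 100
  km 29 (Zone II, w=40) → cum 140
  km 37 (Zone III, w=11) → cum 151
  km 43 (Zone IV, w=8) → cum 159
  km 54 (Zone V, w=40) → cum 199
  km 55 (Zone VI, w=225) → cum 424  ≥ 289.5 → median here
  km 68 (Zone VII, w=120) → cum 544
  km 76 (Zone VIII, w=35) → cum 579
Optimal location: km 55.

x = 55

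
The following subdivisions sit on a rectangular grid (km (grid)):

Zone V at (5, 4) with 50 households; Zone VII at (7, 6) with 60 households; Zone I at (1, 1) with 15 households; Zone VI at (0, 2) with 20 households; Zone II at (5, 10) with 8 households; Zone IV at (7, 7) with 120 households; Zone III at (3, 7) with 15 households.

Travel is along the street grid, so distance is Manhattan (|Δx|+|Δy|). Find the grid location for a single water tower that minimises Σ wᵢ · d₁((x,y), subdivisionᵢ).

Manhattan distance separates: Σwᵢ(|x−xᵢ|+|y−yᵢ|) = Σwᵢ|x−xᵢ| + Σwᵢ|y−yᵢ|, so x and y are optimised independently as 1-D weighted medians.
Total weight W = 288; half = 144.
x-coordinate, sorted with cumulative weight:
  x=0 (Zone VI, w=20) cum 20
  x=1 (Zone I, w=15) cum 35
  x=3 (Zone III, w=15) cum 50
  x=5 (Zone V, w=50) cum 100
  x=5 (Zone II, w=8) cum 108
  x=7 (Zone VII, w=60) cum 168  ← median
  x=7 (Zone IV, w=120) cum 288
⇒ x* = 7
y-coordinate, sorted with cumulative weight:
  y=1 (Zone I, w=15) cum 15
  y=2 (Zone VI, w=20) cum 35
  y=4 (Zone V, w=50) cum 85
  y=6 (Zone VII, w=60) cum 145  ← median
  y=7 (Zone IV, w=120) cum 265
  y=7 (Zone III, w=15) cum 280
  y=10 (Zone II, w=8) cum 288
⇒ y* = 6

(7, 6)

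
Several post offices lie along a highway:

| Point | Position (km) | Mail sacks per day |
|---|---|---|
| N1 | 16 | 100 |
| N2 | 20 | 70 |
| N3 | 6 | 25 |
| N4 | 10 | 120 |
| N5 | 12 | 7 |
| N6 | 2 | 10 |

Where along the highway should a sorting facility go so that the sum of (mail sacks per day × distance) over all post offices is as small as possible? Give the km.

x = 16

For a sum of weighted absolute distances on a line, the optimum is the weighted median (not the mean). Total weight W = 332; half-weight = 166.
Sort by position and accumulate weight:
  km 2 (N6, w=10) → cum 10
  km 6 (N3, w=25) → cum 35
  km 10 (N4, w=120) → cum 155
  km 12 (N5, w=7) → cum 162
  km 16 (N1, w=100) → cum 262  ≥ 166 → median here
  km 20 (N2, w=70) → cum 332
Optimal location: km 16.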